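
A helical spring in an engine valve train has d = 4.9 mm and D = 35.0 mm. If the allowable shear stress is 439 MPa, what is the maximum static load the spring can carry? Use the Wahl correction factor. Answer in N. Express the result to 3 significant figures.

480 N

C = D/d = 35.0/4.9 = 7.1429
K_W = (4C−1)/(4C−4) + 0.615/C = 27.571/24.571 + 0.0861 = 1.2082
τ_max = K·8FD/(πd³) → F_max = τ_allow·πd³/(8DK)
F_max = 439·π·4.9³/(8·35.0·1.2082) = 1.6226e+05/338.29 = 479.63 N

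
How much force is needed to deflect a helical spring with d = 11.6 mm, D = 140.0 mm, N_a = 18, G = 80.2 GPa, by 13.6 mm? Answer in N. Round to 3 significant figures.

50.0 N

k = Gd⁴/(8D³N_a) = (80.2×10³)(11.6⁴)/(8·140.0³·18) = 3.675 N/mm
F = k·δ = 3.675 × 13.6 = 49.98 N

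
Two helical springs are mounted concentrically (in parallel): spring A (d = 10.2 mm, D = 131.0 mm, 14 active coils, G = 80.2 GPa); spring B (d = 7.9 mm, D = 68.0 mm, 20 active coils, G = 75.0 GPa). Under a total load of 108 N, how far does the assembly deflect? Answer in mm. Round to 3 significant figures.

11.7 mm

k_A = Gd⁴/(8D³N_a) = (80.2×10³)(10.2⁴)/(8·131.0³·14) = 3.4478 N/mm
k_B = Gd⁴/(8D³N_a) = (75.0×10³)(7.9⁴)/(8·68.0³·20) = 5.8066 N/mm
Parallel: k_eq = 3.4478 + 5.8066 = 9.2544 N/mm
δ = F/k_eq = 108/9.2544 = 11.67 mm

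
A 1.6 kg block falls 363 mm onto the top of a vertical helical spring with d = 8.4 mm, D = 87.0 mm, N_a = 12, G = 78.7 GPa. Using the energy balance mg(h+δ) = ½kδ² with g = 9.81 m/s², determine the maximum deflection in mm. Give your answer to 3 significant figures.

45.5 mm

k = Gd⁴/(8D³N_a) = (78.7×10³)(8.4⁴)/(8·87.0³·12) = 6.1982 N/mm
W = mg = 1.6 × 9.81 = 15.696 N
½kδ² − Wδ − Wh = 0 → δ = (W + √(W² + 2kWh))/k
δ = (15.696 + √(246.36 + 70629.9))/6.1982 = (15.696 + 266.23)/6.1982 = 45.485 mm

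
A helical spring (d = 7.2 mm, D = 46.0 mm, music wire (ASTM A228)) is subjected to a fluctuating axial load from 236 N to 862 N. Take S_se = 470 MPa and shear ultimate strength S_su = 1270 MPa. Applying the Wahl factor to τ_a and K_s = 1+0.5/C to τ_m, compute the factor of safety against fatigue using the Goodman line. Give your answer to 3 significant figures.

2.47

C = D/d = 46.0/7.2 = 6.3889; K_W = (4C−1)/(4C−4)+0.615/C = 1.2354; K_s = 1+0.5/C = 1.0783
F_a = (F_max−F_min)/2 = 313 N; F_m = (F_max+F_min)/2 = 549 N
τ_a = K_W·8F_aD/(πd³) = 1.2354 × 98.23 = 121.36 MPa
τ_m = K_s·8F_mD/(πd³) = 1.0783 × 172.3 = 185.78 MPa
Goodman: 1/n_f = τ_a/S_se + τ_m/S_su = 121.36/470 + 185.78/1270 = 0.25821 + 0.14628 = 0.40449
n_f = 1/0.40449 = 2.472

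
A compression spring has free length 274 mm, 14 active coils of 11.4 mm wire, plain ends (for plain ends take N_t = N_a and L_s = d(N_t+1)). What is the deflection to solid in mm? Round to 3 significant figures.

103 mm

N_t = 14; L_s = 11.4·15 = 171 mm
δ_solid = L₀ − L_s = 274 − 171 = 103 mm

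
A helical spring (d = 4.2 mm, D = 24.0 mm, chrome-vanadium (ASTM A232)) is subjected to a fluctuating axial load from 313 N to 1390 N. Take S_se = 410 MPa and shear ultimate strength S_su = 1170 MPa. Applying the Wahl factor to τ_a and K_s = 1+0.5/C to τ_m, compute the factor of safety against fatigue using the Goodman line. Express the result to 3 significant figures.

C = D/d = 24.0/4.2 = 5.7143; K_W = (4C−1)/(4C−4)+0.615/C = 1.2667; K_s = 1+0.5/C = 1.0875
F_a = (F_max−F_min)/2 = 538.5 N; F_m = (F_max+F_min)/2 = 851.5 N
τ_a = K_W·8F_aD/(πd³) = 1.2667 × 444.21 = 562.69 MPa
τ_m = K_s·8F_mD/(πd³) = 1.0875 × 702.41 = 763.87 MPa
Goodman: 1/n_f = τ_a/S_se + τ_m/S_su = 562.69/410 + 763.87/1170 = 1.37241 + 0.65288 = 2.0253
n_f = 1/2.0253 = 0.4938

0.494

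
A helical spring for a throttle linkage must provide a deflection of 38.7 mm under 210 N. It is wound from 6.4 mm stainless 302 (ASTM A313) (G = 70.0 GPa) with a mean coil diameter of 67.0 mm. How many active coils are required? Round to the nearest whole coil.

Required rate k = F/δ = 210/38.7 = 5.4264 N/mm
N_a = Gd⁴/(8D³k) = (70.0×10³ × 6.4⁴)/(8 × 67.0³ × 5.4264)
    = 1.17441e+08 / 1.30564e+07 = 8.995 → 9 coils

9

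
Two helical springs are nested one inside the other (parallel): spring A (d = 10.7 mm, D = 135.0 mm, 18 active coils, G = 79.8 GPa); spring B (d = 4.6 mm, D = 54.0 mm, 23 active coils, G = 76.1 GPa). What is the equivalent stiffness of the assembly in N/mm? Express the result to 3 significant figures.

4.13 N/mm

k_A = Gd⁴/(8D³N_a) = (79.8×10³)(10.7⁴)/(8·135.0³·18) = 2.9524 N/mm
k_B = Gd⁴/(8D³N_a) = (76.1×10³)(4.6⁴)/(8·54.0³·23) = 1.176 N/mm
Parallel: k_eq = 2.9524 + 1.176 = 4.1284 N/mm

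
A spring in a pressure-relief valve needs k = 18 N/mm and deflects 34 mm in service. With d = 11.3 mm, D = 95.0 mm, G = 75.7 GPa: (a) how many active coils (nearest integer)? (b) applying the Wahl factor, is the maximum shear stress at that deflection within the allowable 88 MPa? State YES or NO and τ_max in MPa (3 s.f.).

(a) 10 coils; (b) NO, τ_max = 120 MPa

N_a = Gd⁴/(8D³k) = (75.7×10³)(11.3⁴)/(8·95.0³·18) = 9.997 → N_a = 10
Actual rate k = Gd⁴/(8D³·10) = 17.995 N/mm
Working load F = kδ = 17.995·34 = 611.83 N
C = 95.0/11.3 = 8.4071; K_W = (4C−1)/(4C−4)+0.615/C = 1.1744
τ_max = K_W·8FD/(πd³) = 1.1744·102.58 = 120.47 MPa
τ_max > 88 MPa → exceeds allowable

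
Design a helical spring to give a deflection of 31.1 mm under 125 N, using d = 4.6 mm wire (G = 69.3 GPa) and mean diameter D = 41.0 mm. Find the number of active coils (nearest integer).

14

Required rate k = F/δ = 125/31.1 = 4.0193 N/mm
N_a = Gd⁴/(8D³k) = (69.3×10³ × 4.6⁴)/(8 × 41.0³ × 4.0193)
    = 3.10288e+07 / 2.21611e+06 = 14 → 14 coils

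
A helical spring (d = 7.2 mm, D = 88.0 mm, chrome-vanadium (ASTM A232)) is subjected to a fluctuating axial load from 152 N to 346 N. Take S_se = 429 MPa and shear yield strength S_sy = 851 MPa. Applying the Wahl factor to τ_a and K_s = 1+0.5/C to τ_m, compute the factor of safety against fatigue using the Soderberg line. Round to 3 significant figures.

2.99

C = D/d = 88.0/7.2 = 12.2222; K_W = (4C−1)/(4C−4)+0.615/C = 1.1171; K_s = 1+0.5/C = 1.0409
F_a = (F_max−F_min)/2 = 97 N; F_m = (F_max+F_min)/2 = 249 N
τ_a = K_W·8F_aD/(πd³) = 1.1171 × 58.237 = 65.059 MPa
τ_m = K_s·8F_mD/(πd³) = 1.0409 × 149.49 = 155.61 MPa
Soderberg: 1/n_f = τ_a/S_se + τ_m/S_sy = 65.059/429 + 155.61/851 = 0.15165 + 0.18286 = 0.33451
n_f = 1/0.33451 = 2.989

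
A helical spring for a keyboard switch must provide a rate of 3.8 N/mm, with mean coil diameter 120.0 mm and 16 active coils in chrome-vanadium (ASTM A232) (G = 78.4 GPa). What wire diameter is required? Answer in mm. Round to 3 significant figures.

d = (8D³N_a·k / G)^(1/4) = (8·120.0³·16·3.8 / (78.4×10³))^0.25
  = (10721)^0.25 = 10.1755 mm

10.2 mm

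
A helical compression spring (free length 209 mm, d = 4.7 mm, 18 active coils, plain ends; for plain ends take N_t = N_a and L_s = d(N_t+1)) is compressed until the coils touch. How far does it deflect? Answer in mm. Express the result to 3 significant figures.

120 mm

N_t = 18; L_s = 4.7·19 = 89.3 mm
δ_solid = L₀ − L_s = 209 − 89.3 = 119.7 mm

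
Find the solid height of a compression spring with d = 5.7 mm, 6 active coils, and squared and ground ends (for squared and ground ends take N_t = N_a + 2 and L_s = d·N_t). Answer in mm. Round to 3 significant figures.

45.6 mm

squared and ground ends: N_t = N_a + 2 = 6 + 2 = 8
L_s = d·N_t = 5.7 × 8 = 45.6 mm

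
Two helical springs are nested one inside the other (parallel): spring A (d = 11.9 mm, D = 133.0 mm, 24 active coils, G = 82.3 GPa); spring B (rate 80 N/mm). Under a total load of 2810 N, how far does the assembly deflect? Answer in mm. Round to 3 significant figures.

33.6 mm

k_A = Gd⁴/(8D³N_a) = (82.3×10³)(11.9⁴)/(8·133.0³·24) = 3.6537 N/mm
Parallel: k_eq = 3.6537 + 80 = 83.654 N/mm
δ = F/k_eq = 2810/83.654 = 33.591 mm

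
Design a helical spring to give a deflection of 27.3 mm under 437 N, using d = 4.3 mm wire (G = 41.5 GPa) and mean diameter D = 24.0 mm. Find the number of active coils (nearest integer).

Required rate k = F/δ = 437/27.3 = 16.007 N/mm
N_a = Gd⁴/(8D³k) = (41.5×10³ × 4.3⁴)/(8 × 24.0³ × 16.007)
    = 1.4188e+07 / 1.77028e+06 = 8.015 → 8 coils

8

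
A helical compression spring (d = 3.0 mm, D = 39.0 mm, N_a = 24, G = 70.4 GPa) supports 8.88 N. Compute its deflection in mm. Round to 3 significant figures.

k = Gd⁴/(8D³N_a) = (70.4×10³)(3.0⁴)/(8·39.0³·24) = 0.50068 N/mm
δ = F/k = 8.88 / 0.50068 = 17.736 mm

17.7 mm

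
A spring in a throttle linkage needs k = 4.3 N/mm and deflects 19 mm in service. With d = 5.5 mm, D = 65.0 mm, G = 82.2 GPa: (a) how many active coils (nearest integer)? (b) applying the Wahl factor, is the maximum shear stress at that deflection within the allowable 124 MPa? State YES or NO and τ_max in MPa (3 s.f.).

N_a = Gd⁴/(8D³k) = (82.2×10³)(5.5⁴)/(8·65.0³·4.3) = 7.962 → N_a = 8
Actual rate k = Gd⁴/(8D³·8) = 4.2796 N/mm
Working load F = kδ = 4.2796·19 = 81.312 N
C = 65.0/5.5 = 11.8182; K_W = (4C−1)/(4C−4)+0.615/C = 1.1214
τ_max = K_W·8FD/(πd³) = 1.1214·80.895 = 90.713 MPa
τ_max ≤ 124 MPa → acceptable

(a) 8 coils; (b) YES, τ_max = 90.7 MPa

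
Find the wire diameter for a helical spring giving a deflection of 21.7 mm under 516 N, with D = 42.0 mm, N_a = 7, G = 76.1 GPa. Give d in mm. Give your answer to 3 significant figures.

Required rate k = F/δ = 516/21.7 = 23.779 N/mm
d = (8D³N_a·k / G)^(1/4) = (8·42.0³·7·23.779 / (76.1×10³))^0.25
  = (1296.4)^0.25 = 6.0005 mm

6.00 mm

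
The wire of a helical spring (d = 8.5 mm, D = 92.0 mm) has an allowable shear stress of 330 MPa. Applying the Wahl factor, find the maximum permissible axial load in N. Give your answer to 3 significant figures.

763 N

C = D/d = 92.0/8.5 = 10.8235
K_W = (4C−1)/(4C−4) + 0.615/C = 42.294/39.294 + 0.0568 = 1.1332
τ_max = K·8FD/(πd³) → F_max = τ_allow·πd³/(8DK)
F_max = 330·π·8.5³/(8·92.0·1.1332) = 6.3668e+05/834.01 = 763.39 N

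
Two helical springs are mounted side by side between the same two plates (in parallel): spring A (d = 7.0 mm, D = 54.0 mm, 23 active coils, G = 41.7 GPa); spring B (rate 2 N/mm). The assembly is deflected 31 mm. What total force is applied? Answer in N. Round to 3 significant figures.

k_A = Gd⁴/(8D³N_a) = (41.7×10³)(7.0⁴)/(8·54.0³·23) = 3.4556 N/mm
Parallel: k_eq = 3.4556 + 2 = 5.4556 N/mm
F = k_eq·δ = 5.4556·31 = 169.12 N

169 N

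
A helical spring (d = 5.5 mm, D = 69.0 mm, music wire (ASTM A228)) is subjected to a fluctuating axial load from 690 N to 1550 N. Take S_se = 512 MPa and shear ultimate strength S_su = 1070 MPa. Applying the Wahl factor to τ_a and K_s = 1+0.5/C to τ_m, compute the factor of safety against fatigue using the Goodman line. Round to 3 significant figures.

C = D/d = 69.0/5.5 = 12.5455; K_W = (4C−1)/(4C−4)+0.615/C = 1.1140; K_s = 1+0.5/C = 1.0399
F_a = (F_max−F_min)/2 = 430 N; F_m = (F_max+F_min)/2 = 1120 N
τ_a = K_W·8F_aD/(πd³) = 1.1140 × 454.12 = 505.88 MPa
τ_m = K_s·8F_mD/(πd³) = 1.0399 × 1182.8 = 1230 MPa
Goodman: 1/n_f = τ_a/S_se + τ_m/S_su = 505.88/512 + 1230/1070 = 0.98805 + 1.14950 = 2.1375
n_f = 1/2.1375 = 0.4678

0.468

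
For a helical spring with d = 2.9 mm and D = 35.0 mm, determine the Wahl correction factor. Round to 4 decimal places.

1.1187

C = D/d = 35.0/2.9 = 12.0690
K_W = (4C−1)/(4C−4) + 0.615/C = 47.276/44.276 + 0.0510 = 1.1187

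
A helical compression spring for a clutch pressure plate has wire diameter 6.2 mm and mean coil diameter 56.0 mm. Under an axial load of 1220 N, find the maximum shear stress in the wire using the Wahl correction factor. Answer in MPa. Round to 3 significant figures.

Spring index C = D/d = 56.0/6.2 = 9.0323
K_W = (4C−1)/(4C−4) + 0.615/C = 35.129/32.129 + 0.0681 = 1.1615
τ₀ = 8FD/(πd³) = 8·1220·56.0/(π·6.2³) = 546560/748.73 = 729.98 MPa
τ_max = K·τ₀ = 1.1615 × 729.98 = 847.85 MPa

848 MPa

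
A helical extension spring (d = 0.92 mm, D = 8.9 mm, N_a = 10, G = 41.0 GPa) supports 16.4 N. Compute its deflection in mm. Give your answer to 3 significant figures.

k = Gd⁴/(8D³N_a) = (41.0×10³)(0.92⁴)/(8·8.9³·10) = 0.52081 N/mm
δ = F/k = 16.4 / 0.52081 = 31.49 mm

31.5 mm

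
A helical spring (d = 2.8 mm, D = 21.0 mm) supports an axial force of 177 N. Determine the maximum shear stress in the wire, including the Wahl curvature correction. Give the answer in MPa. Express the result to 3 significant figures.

Spring index C = D/d = 21.0/2.8 = 7.5000
K_W = (4C−1)/(4C−4) + 0.615/C = 29.000/26.000 + 0.0820 = 1.1974
τ₀ = 8FD/(πd³) = 8·177·21.0/(π·2.8³) = 29736/68.964 = 431.18 MPa
τ_max = K·τ₀ = 1.1974 × 431.18 = 516.29 MPa

516 MPa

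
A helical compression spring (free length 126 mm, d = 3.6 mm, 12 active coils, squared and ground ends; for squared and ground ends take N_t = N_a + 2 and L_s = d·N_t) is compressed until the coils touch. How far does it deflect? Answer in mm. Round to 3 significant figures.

N_t = 14; L_s = 3.6·14 = 50.4 mm
δ_solid = L₀ − L_s = 126 − 50.4 = 75.6 mm

75.6 mm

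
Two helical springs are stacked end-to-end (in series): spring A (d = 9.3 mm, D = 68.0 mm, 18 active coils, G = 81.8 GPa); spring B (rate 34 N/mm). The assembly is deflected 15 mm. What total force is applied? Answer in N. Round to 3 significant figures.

k_A = Gd⁴/(8D³N_a) = (81.8×10³)(9.3⁴)/(8·68.0³·18) = 13.514 N/mm
Series: 1/k_eq = 1/13.514 + 1/34 = 0.10341; k_eq = 9.6705 N/mm
F = k_eq·δ = 9.6705·15 = 145.06 N

145 N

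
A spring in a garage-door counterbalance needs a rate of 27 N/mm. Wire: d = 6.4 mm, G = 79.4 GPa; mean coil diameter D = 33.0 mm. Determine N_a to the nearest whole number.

17

N_a = Gd⁴/(8D³k) = (79.4×10³ × 6.4⁴)/(8 × 33.0³ × 27)
    = 1.33211e+08 / 7.76239e+06 = 17.16 → 17 coils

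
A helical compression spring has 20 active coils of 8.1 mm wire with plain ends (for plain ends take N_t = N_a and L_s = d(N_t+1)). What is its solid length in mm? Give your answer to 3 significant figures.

170 mm

plain ends: N_t = N_a = 20
L_s = d·(N_t+1) = 8.1 × 21 = 170.1 mm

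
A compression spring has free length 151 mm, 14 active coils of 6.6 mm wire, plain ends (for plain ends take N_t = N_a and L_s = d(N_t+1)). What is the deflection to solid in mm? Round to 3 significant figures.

N_t = 14; L_s = 6.6·15 = 99 mm
δ_solid = L₀ − L_s = 151 − 99 = 52 mm

52.0 mm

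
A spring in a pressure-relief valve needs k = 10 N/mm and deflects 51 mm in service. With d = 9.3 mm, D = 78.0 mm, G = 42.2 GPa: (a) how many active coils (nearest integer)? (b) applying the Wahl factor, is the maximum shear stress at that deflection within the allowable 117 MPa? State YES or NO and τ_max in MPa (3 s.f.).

(a) 8 coils; (b) NO, τ_max = 154 MPa

N_a = Gd⁴/(8D³k) = (42.2×10³)(9.3⁴)/(8·78.0³·10) = 8.315 → N_a = 8
Actual rate k = Gd⁴/(8D³·8) = 10.394 N/mm
Working load F = kδ = 10.394·51 = 530.09 N
C = 78.0/9.3 = 8.3871; K_W = (4C−1)/(4C−4)+0.615/C = 1.1749
τ_max = K_W·8FD/(πd³) = 1.1749·130.9 = 153.79 MPa
τ_max > 117 MPa → exceeds allowable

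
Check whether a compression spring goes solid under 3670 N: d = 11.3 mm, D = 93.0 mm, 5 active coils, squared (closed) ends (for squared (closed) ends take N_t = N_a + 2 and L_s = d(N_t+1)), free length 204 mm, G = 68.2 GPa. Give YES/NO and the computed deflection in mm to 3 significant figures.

NO, δ = 106 mm

k = Gd⁴/(8D³N_a) = (68.2×10³)(11.3⁴)/(8·93.0³·5) = 34.561 N/mm
N_t = 7; L_s = 11.3·8 = 90.4 mm; δ_solid = L₀ − L_s = 204 − 90.4 = 113.6 mm
δ = F/k = 3670/34.561 = 106.19 mm
δ < δ_solid → spring does not go solid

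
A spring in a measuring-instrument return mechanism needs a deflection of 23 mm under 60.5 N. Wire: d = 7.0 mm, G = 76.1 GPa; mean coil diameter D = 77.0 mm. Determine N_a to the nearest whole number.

Required rate k = F/δ = 60.5/23 = 2.6304 N/mm
N_a = Gd⁴/(8D³k) = (76.1×10³ × 7.0⁴)/(8 × 77.0³ × 2.6304)
    = 1.82716e+08 / 9.60704e+06 = 19.02 → 19 coils

19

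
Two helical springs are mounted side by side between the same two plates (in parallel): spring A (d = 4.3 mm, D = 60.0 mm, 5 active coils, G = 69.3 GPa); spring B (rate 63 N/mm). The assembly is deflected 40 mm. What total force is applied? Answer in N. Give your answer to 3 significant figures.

2630 N

k_A = Gd⁴/(8D³N_a) = (69.3×10³)(4.3⁴)/(8·60.0³·5) = 2.7422 N/mm
Parallel: k_eq = 2.7422 + 63 = 65.742 N/mm
F = k_eq·δ = 65.742·40 = 2629.7 N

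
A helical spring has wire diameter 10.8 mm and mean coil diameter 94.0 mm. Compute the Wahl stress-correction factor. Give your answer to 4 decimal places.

1.1680

C = D/d = 94.0/10.8 = 8.7037
K_W = (4C−1)/(4C−4) + 0.615/C = 33.815/30.815 + 0.0707 = 1.1680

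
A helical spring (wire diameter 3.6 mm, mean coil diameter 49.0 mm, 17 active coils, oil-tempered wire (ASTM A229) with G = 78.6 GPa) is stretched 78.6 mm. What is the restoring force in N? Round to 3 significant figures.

k = Gd⁴/(8D³N_a) = (78.6×10³)(3.6⁴)/(8·49.0³·17) = 0.8251 N/mm
F = k·δ = 0.8251 × 78.6 = 64.853 N

64.9 N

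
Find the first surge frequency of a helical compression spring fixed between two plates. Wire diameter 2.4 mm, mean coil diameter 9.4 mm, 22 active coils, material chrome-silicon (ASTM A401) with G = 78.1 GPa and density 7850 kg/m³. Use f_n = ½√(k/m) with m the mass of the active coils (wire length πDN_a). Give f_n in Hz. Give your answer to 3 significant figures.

k = Gd⁴/(8D³N_a) = (78.1×10³)(2.4⁴)/(8·9.4³·22) = 17.726 N/mm = 17726 N/m
Wire length L = πDN_a = π·9.4·22 = 649.68 mm
m = ρ·(πd²/4)·L = 7850 × 4.5239×10⁻⁶ m² × 0.64968 m = 0.023072 kg
f_n = ½√(k/m) = 0.5·√(17726/0.023072) = 0.5·√(7.6828e+05) = 438.26 Hz

438 Hz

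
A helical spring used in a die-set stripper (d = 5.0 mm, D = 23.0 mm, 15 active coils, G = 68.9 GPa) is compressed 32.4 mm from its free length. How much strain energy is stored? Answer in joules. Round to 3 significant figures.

15.5 J

k = Gd⁴/(8D³N_a) = (68.9×10³)(5.0⁴)/(8·23.0³·15) = 29.494 N/mm
U = ½kδ² = 0.5 × 29.494 × 32.4² = 15481 N·mm = 15.481 J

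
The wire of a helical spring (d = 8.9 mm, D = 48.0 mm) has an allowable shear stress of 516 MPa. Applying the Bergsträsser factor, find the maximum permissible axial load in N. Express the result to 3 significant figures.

C = D/d = 48.0/8.9 = 5.3933
K_B = (4C+2)/(4C−3) = 23.573/18.573 = 1.2692
τ_max = K·8FD/(πd³) → F_max = τ_allow·πd³/(8DK)
F_max = 516·π·8.9³/(8·48.0·1.2692) = 1.1428e+06/487.38 = 2344.8 N

2340 N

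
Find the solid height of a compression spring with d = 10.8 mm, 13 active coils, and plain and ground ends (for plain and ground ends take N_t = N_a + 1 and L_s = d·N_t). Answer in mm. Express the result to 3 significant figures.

151 mm

plain and ground ends: N_t = N_a + 1 = 13 + 1 = 14
L_s = d·N_t = 10.8 × 14 = 151.2 mm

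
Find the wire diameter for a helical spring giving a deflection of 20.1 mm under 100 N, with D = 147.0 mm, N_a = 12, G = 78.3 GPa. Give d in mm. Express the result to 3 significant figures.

11.8 mm

Required rate k = F/δ = 100/20.1 = 4.9751 N/mm
d = (8D³N_a·k / G)^(1/4) = (8·147.0³·12·4.9751 / (78.3×10³))^0.25
  = (19376)^0.25 = 11.7982 mm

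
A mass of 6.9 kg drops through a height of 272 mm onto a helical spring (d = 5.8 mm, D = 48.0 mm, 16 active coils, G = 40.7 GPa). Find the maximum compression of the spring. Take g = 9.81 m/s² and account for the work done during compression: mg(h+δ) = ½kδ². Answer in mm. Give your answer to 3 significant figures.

129 mm

k = Gd⁴/(8D³N_a) = (40.7×10³)(5.8⁴)/(8·48.0³·16) = 3.2537 N/mm
W = mg = 6.9 × 9.81 = 67.689 N
½kδ² − Wδ − Wh = 0 → δ = (W + √(W² + 2kWh))/k
δ = (67.689 + √(4581.8 + 119809))/3.2537 = (67.689 + 352.69)/3.2537 = 129.2 mm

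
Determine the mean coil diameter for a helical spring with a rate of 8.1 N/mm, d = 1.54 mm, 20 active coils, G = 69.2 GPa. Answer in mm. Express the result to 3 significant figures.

D = (Gd⁴/(8N_a·k))^(1/3) = (69.2×10³·1.54⁴/(8·20·8.1))^(1/3)
  = (300.32)^(1/3) = 6.6967 mm

6.70 mm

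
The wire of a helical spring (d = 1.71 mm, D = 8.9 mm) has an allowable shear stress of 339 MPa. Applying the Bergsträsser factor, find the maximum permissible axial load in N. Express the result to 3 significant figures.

58.4 N

C = D/d = 8.9/1.71 = 5.2047
K_B = (4C+2)/(4C−3) = 22.819/17.819 = 1.2806
τ_max = K·8FD/(πd³) → F_max = τ_allow·πd³/(8DK)
F_max = 339·π·1.71³/(8·8.9·1.2806) = 5325.2/91.179 = 58.404 N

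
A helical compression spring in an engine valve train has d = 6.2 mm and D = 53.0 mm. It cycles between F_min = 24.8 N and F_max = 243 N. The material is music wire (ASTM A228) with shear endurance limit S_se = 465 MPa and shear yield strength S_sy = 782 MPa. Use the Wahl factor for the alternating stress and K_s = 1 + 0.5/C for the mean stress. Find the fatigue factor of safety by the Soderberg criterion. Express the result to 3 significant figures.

3.87

C = D/d = 53.0/6.2 = 8.5484; K_W = (4C−1)/(4C−4)+0.615/C = 1.1713; K_s = 1+0.5/C = 1.0585
F_a = (F_max−F_min)/2 = 109.1 N; F_m = (F_max+F_min)/2 = 133.9 N
τ_a = K_W·8F_aD/(πd³) = 1.1713 × 61.783 = 72.366 MPa
τ_m = K_s·8F_mD/(πd³) = 1.0585 × 75.827 = 80.262 MPa
Soderberg: 1/n_f = τ_a/S_se + τ_m/S_sy = 72.366/465 + 80.262/782 = 0.15563 + 0.10264 = 0.25826
n_f = 1/0.25826 = 3.872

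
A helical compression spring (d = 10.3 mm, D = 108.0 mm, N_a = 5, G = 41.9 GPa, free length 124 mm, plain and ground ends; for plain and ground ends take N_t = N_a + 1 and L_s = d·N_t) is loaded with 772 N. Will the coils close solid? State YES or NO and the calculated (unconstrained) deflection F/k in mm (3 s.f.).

YES, δ = 82.5 mm

k = Gd⁴/(8D³N_a) = (41.9×10³)(10.3⁴)/(8·108.0³·5) = 9.359 N/mm
N_t = 6; L_s = 10.3·6 = 61.8 mm; δ_solid = L₀ − L_s = 124 − 61.8 = 62.2 mm
δ = F/k = 772/9.359 = 82.487 mm
δ ≥ δ_solid → spring goes solid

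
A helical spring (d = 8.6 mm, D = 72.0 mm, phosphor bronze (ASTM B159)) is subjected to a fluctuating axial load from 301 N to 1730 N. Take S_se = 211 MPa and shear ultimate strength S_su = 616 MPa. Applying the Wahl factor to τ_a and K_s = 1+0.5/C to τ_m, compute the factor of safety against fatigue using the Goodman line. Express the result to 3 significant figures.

C = D/d = 72.0/8.6 = 8.3721; K_W = (4C−1)/(4C−4)+0.615/C = 1.1752; K_s = 1+0.5/C = 1.0597
F_a = (F_max−F_min)/2 = 714.5 N; F_m = (F_max+F_min)/2 = 1015.5 N
τ_a = K_W·8F_aD/(πd³) = 1.1752 × 205.96 = 242.04 MPa
τ_m = K_s·8F_mD/(πd³) = 1.0597 × 292.72 = 310.21 MPa
Goodman: 1/n_f = τ_a/S_se + τ_m/S_su = 242.04/211 + 310.21/616 = 1.14711 + 0.50358 = 1.6507
n_f = 1/1.6507 = 0.6058

0.606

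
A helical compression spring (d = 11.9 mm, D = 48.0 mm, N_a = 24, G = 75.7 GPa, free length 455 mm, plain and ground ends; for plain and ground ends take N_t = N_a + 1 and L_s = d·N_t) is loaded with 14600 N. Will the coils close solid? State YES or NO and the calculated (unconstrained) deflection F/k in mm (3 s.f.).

k = Gd⁴/(8D³N_a) = (75.7×10³)(11.9⁴)/(8·48.0³·24) = 71.492 N/mm
N_t = 25; L_s = 11.9·25 = 297.5 mm; δ_solid = L₀ − L_s = 455 − 297.5 = 157.5 mm
δ = F/k = 14600/71.492 = 204.22 mm
δ ≥ δ_solid → spring goes solid

YES, δ = 204 mm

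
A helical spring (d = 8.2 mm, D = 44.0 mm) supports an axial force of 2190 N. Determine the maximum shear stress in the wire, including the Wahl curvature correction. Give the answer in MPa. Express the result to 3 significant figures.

572 MPa

Spring index C = D/d = 44.0/8.2 = 5.3659
K_W = (4C−1)/(4C−4) + 0.615/C = 20.463/17.463 + 0.1146 = 1.2864
τ₀ = 8FD/(πd³) = 8·2190·44.0/(π·8.2³) = 770880/1732.2 = 445.04 MPa
τ_max = K·τ₀ = 1.2864 × 445.04 = 572.5 MPa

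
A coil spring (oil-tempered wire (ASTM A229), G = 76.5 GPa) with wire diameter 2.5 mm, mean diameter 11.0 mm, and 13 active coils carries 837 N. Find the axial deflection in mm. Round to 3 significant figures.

38.8 mm

k = Gd⁴/(8D³N_a) = (76.5×10³)(2.5⁴)/(8·11.0³·13) = 21.588 N/mm
δ = F/k = 837 / 21.588 = 38.772 mm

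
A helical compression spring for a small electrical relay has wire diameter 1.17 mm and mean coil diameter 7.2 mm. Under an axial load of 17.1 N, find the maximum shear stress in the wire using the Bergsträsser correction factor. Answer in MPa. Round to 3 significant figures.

Spring index C = D/d = 7.2/1.17 = 6.1538
K_B = (4C+2)/(4C−3) = 26.615/21.615 = 1.2313
τ₀ = 8FD/(πd³) = 8·17.1·7.2/(π·1.17³) = 984.96/5.0316 = 195.75 MPa
τ_max = K·τ₀ = 1.2313 × 195.75 = 241.04 MPa

241 MPa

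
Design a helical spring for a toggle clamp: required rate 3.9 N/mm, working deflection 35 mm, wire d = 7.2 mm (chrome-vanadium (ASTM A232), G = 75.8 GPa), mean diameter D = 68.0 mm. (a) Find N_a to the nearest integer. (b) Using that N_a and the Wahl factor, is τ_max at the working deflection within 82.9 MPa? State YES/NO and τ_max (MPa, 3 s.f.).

N_a = Gd⁴/(8D³k) = (75.8×10³)(7.2⁴)/(8·68.0³·3.9) = 20.76 → N_a = 21
Actual rate k = Gd⁴/(8D³·21) = 3.8562 N/mm
Working load F = kδ = 3.8562·35 = 134.97 N
C = 68.0/7.2 = 9.4444; K_W = (4C−1)/(4C−4)+0.615/C = 1.1539
τ_max = K_W·8FD/(πd³) = 1.1539·62.616 = 72.254 MPa
τ_max ≤ 82.9 MPa → acceptable

(a) 21 coils; (b) YES, τ_max = 72.3 MPa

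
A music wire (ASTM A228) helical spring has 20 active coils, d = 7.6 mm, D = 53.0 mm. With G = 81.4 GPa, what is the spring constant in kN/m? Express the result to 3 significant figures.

k = Gd⁴/(8D³N_a) = (81.4×10³ × 7.6⁴) / (8 × 53.0³ × 20)
  = 2.71568e+08 / 2.38203e+07 = 11.401 N/mm

11.4 kN/m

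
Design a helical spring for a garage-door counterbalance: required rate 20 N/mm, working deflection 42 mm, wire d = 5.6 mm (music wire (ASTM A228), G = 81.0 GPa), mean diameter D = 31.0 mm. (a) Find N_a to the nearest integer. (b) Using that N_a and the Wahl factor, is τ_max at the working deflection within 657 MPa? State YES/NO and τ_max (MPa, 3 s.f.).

N_a = Gd⁴/(8D³k) = (81.0×10³)(5.6⁴)/(8·31.0³·20) = 16.71 → N_a = 17
Actual rate k = Gd⁴/(8D³·17) = 19.661 N/mm
Working load F = kδ = 19.661·42 = 825.78 N
C = 31.0/5.6 = 5.5357; K_W = (4C−1)/(4C−4)+0.615/C = 1.2765
τ_max = K_W·8FD/(πd³) = 1.2765·371.19 = 473.81 MPa
τ_max ≤ 657 MPa → acceptable

(a) 17 coils; (b) YES, τ_max = 474 MPa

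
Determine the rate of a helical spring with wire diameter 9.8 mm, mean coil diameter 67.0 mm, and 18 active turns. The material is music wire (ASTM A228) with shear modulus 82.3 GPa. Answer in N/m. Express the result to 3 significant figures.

k = Gd⁴/(8D³N_a) = (82.3×10³ × 9.8⁴) / (8 × 67.0³ × 18)
  = 7.59109e+08 / 4.33099e+07 = 17.527 N/mm = 17527 N/m

17500 N/m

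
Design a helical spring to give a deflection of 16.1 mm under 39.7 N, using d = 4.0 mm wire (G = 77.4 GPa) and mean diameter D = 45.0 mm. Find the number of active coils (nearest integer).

11

Required rate k = F/δ = 39.7/16.1 = 2.4658 N/mm
N_a = Gd⁴/(8D³k) = (77.4×10³ × 4.0⁴)/(8 × 45.0³ × 2.4658)
    = 1.98144e+07 / 1.7976e+06 = 11.02 → 11 coils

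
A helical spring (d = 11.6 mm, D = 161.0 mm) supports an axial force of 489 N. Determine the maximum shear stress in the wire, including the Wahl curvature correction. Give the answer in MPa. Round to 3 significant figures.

Spring index C = D/d = 161.0/11.6 = 13.8793
K_W = (4C−1)/(4C−4) + 0.615/C = 54.517/51.517 + 0.0443 = 1.1025
τ₀ = 8FD/(πd³) = 8·489·161.0/(π·11.6³) = 629832/4903.7 = 128.44 MPa
τ_max = K·τ₀ = 1.1025 × 128.44 = 141.61 MPa

142 MPa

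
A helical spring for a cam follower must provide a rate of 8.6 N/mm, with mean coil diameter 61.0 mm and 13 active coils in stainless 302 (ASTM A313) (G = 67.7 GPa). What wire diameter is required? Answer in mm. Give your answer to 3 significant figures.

7.40 mm

d = (8D³N_a·k / G)^(1/4) = (8·61.0³·13·8.6 / (67.7×10³))^0.25
  = (2998.7)^0.25 = 7.4000 mm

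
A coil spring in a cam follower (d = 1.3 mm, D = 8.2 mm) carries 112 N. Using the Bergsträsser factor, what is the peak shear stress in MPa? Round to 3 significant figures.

1300 MPa

Spring index C = D/d = 8.2/1.3 = 6.3077
K_B = (4C+2)/(4C−3) = 27.231/22.231 = 1.2249
τ₀ = 8FD/(πd³) = 8·112·8.2/(π·1.3³) = 7347.2/6.9021 = 1064.5 MPa
τ_max = K·τ₀ = 1.2249 × 1064.5 = 1303.9 MPa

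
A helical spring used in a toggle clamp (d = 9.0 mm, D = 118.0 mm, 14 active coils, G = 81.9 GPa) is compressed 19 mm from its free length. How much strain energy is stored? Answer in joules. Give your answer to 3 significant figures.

k = Gd⁴/(8D³N_a) = (81.9×10³)(9.0⁴)/(8·118.0³·14) = 2.92 N/mm
U = ½kδ² = 0.5 × 2.92 × 19² = 527.07 N·mm = 0.52707 J

0.527 J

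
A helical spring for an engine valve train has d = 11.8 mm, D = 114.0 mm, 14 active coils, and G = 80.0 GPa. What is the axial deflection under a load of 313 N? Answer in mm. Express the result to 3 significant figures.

33.5 mm

k = Gd⁴/(8D³N_a) = (80.0×10³)(11.8⁴)/(8·114.0³·14) = 9.3473 N/mm
δ = F/k = 313 / 9.3473 = 33.486 mm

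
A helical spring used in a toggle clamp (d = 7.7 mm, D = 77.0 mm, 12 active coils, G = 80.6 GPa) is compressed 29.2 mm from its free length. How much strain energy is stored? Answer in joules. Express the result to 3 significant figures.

k = Gd⁴/(8D³N_a) = (80.6×10³)(7.7⁴)/(8·77.0³·12) = 6.4648 N/mm
U = ½kδ² = 0.5 × 6.4648 × 29.2² = 2756.1 N·mm = 2.7561 J

2.76 J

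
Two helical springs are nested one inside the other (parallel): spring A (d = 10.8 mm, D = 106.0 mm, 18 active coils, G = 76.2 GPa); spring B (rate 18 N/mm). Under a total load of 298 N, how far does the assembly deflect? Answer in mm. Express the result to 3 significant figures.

k_A = Gd⁴/(8D³N_a) = (76.2×10³)(10.8⁴)/(8·106.0³·18) = 6.0446 N/mm
Parallel: k_eq = 6.0446 + 18 = 24.045 N/mm
δ = F/k_eq = 298/24.045 = 12.394 mm

12.4 mm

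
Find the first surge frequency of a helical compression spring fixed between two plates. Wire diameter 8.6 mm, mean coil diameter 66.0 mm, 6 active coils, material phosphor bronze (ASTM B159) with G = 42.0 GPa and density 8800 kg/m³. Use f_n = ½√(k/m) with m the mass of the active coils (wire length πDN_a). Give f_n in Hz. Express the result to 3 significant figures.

80.9 Hz

k = Gd⁴/(8D³N_a) = (42.0×10³)(8.6⁴)/(8·66.0³·6) = 16.648 N/mm = 16648 N/m
Wire length L = πDN_a = π·66.0·6 = 1244.1 mm
m = ρ·(πd²/4)·L = 8800 × 58.088×10⁻⁶ m² × 1.2441 m = 0.63594 kg
f_n = ½√(k/m) = 0.5·√(16648/0.63594) = 0.5·√(26179) = 80.9 Hz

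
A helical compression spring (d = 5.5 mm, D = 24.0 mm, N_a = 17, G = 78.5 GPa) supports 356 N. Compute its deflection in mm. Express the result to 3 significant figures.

k = Gd⁴/(8D³N_a) = (78.5×10³)(5.5⁴)/(8·24.0³·17) = 38.207 N/mm
δ = F/k = 356 / 38.207 = 9.3176 mm

9.32 mm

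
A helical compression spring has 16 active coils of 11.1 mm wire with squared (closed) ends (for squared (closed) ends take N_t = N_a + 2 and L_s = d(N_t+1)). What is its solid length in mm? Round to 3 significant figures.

squared (closed) ends: N_t = N_a + 2 = 16 + 2 = 18
L_s = d·(N_t+1) = 11.1 × 19 = 210.9 mm

211 mm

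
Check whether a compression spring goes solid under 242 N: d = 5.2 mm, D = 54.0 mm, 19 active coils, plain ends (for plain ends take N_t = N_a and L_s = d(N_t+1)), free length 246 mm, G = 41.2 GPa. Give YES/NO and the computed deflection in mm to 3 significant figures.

YES, δ = 192 mm

k = Gd⁴/(8D³N_a) = (41.2×10³)(5.2⁴)/(8·54.0³·19) = 1.2586 N/mm
N_t = 19; L_s = 5.2·20 = 104 mm; δ_solid = L₀ − L_s = 246 − 104 = 142 mm
δ = F/k = 242/1.2586 = 192.28 mm
δ ≥ δ_solid → spring goes solid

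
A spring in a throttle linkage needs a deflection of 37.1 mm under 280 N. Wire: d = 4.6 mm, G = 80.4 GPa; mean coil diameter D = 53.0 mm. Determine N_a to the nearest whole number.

Required rate k = F/δ = 280/37.1 = 7.5472 N/mm
N_a = Gd⁴/(8D³k) = (80.4×10³ × 4.6⁴)/(8 × 53.0³ × 7.5472)
    = 3.59987e+07 / 8.9888e+06 = 4.005 → 4 coils

4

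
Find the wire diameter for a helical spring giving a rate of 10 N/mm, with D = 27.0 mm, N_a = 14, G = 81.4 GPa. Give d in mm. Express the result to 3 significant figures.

d = (8D³N_a·k / G)^(1/4) = (8·27.0³·14·10 / (81.4×10³))^0.25
  = (270.82)^0.25 = 4.0567 mm

4.06 mm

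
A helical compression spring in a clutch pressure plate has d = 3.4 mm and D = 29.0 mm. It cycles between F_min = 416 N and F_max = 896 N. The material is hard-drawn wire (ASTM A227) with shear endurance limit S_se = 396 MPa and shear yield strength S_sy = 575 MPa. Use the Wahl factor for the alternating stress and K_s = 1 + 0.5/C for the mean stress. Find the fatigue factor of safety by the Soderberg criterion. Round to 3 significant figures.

C = D/d = 29.0/3.4 = 8.5294; K_W = (4C−1)/(4C−4)+0.615/C = 1.1717; K_s = 1+0.5/C = 1.0586
F_a = (F_max−F_min)/2 = 240 N; F_m = (F_max+F_min)/2 = 656 N
τ_a = K_W·8F_aD/(πd³) = 1.1717 × 450.93 = 528.36 MPa
τ_m = K_s·8F_mD/(πd³) = 1.0586 × 1232.6 = 1304.8 MPa
Soderberg: 1/n_f = τ_a/S_se + τ_m/S_sy = 528.36/396 + 1304.8/575 = 1.33425 + 2.26923 = 3.6035
n_f = 1/3.6035 = 0.2775

0.278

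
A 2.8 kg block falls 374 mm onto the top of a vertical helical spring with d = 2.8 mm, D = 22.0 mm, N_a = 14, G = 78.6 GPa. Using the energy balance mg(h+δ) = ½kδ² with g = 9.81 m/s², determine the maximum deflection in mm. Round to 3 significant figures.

k = Gd⁴/(8D³N_a) = (78.6×10³)(2.8⁴)/(8·22.0³·14) = 4.0511 N/mm
W = mg = 2.8 × 9.81 = 27.468 N
½kδ² − Wδ − Wh = 0 → δ = (W + √(W² + 2kWh))/k
δ = (27.468 + √(754.49 + 83233.3))/4.0511 = (27.468 + 289.81)/4.0511 = 78.319 mm

78.3 mm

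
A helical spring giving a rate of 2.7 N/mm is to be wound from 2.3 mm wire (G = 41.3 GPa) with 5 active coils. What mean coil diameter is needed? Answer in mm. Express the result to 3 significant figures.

D = (Gd⁴/(8N_a·k))^(1/3) = (41.3×10³·2.3⁴/(8·5·2.7))^(1/3)
  = (10701.3)^(1/3) = 22.0367 mm

22.0 mm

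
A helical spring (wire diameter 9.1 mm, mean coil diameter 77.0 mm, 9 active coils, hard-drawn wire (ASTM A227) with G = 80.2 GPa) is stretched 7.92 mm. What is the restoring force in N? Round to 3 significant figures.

133 N

k = Gd⁴/(8D³N_a) = (80.2×10³)(9.1⁴)/(8·77.0³·9) = 16.732 N/mm
F = k·δ = 16.732 × 7.92 = 132.51 N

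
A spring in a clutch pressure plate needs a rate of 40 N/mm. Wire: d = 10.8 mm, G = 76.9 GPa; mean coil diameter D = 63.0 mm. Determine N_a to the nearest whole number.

13

N_a = Gd⁴/(8D³k) = (76.9×10³ × 10.8⁴)/(8 × 63.0³ × 40)
    = 1.04622e+09 / 8.0015e+07 = 13.08 → 13 coils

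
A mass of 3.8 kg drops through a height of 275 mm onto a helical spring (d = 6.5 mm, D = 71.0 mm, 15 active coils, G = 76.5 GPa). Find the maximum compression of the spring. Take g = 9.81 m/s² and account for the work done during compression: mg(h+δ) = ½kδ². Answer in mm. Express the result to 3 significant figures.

92.9 mm

k = Gd⁴/(8D³N_a) = (76.5×10³)(6.5⁴)/(8·71.0³·15) = 3.1795 N/mm
W = mg = 3.8 × 9.81 = 37.278 N
½kδ² − Wδ − Wh = 0 → δ = (W + √(W² + 2kWh))/k
δ = (37.278 + √(1389.6 + 65188.9))/3.1795 = (37.278 + 258.03)/3.1795 = 92.878 mm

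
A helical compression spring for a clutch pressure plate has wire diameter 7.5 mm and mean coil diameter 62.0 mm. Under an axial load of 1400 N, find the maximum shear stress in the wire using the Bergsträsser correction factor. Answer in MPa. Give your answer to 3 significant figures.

Spring index C = D/d = 62.0/7.5 = 8.2667
K_B = (4C+2)/(4C−3) = 35.067/30.067 = 1.1663
τ₀ = 8FD/(πd³) = 8·1400·62.0/(π·7.5³) = 694400/1325.4 = 523.93 MPa
τ_max = K·τ₀ = 1.1663 × 523.93 = 611.06 MPa

611 MPa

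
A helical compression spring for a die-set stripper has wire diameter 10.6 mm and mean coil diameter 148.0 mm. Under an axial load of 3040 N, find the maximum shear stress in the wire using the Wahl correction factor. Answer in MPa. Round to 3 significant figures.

1060 MPa

Spring index C = D/d = 148.0/10.6 = 13.9623
K_W = (4C−1)/(4C−4) + 0.615/C = 54.849/51.849 + 0.0440 = 1.1019
τ₀ = 8FD/(πd³) = 8·3040·148.0/(π·10.6³) = 3.59936e+06/3741.7 = 961.96 MPa
τ_max = K·τ₀ = 1.1019 × 961.96 = 1060 MPa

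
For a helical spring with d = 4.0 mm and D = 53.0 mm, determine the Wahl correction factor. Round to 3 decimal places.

C = D/d = 53.0/4.0 = 13.2500
K_W = (4C−1)/(4C−4) + 0.615/C = 52.000/49.000 + 0.0464 = 1.1076

1.108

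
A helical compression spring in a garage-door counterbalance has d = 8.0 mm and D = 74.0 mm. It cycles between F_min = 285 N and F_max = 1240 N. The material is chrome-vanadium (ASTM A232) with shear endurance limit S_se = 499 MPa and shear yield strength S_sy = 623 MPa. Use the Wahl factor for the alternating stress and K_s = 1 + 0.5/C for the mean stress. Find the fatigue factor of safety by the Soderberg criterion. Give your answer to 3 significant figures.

C = D/d = 74.0/8.0 = 9.2500; K_W = (4C−1)/(4C−4)+0.615/C = 1.1574; K_s = 1+0.5/C = 1.0541
F_a = (F_max−F_min)/2 = 477.5 N; F_m = (F_max+F_min)/2 = 762.5 N
τ_a = K_W·8F_aD/(πd³) = 1.1574 × 175.74 = 203.4 MPa
τ_m = K_s·8F_mD/(πd³) = 1.0541 × 280.63 = 295.8 MPa
Soderberg: 1/n_f = τ_a/S_se + τ_m/S_sy = 203.4/499 + 295.8/623 = 0.40762 + 0.47481 = 0.88243
n_f = 1/0.88243 = 1.133

1.13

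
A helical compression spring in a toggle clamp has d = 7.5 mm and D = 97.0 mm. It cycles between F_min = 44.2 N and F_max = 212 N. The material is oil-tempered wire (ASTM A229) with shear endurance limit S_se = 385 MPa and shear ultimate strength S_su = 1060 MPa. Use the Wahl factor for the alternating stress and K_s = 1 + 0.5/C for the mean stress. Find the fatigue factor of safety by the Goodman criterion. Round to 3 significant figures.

C = D/d = 97.0/7.5 = 12.9333; K_W = (4C−1)/(4C−4)+0.615/C = 1.1104; K_s = 1+0.5/C = 1.0387
F_a = (F_max−F_min)/2 = 83.9 N; F_m = (F_max+F_min)/2 = 128.1 N
τ_a = K_W·8F_aD/(πd³) = 1.1104 × 49.124 = 54.547 MPa
τ_m = K_s·8F_mD/(πd³) = 1.0387 × 75.003 = 77.902 MPa
Goodman: 1/n_f = τ_a/S_se + τ_m/S_su = 54.547/385 + 77.902/1060 = 0.14168 + 0.07349 = 0.21517
n_f = 1/0.21517 = 4.647

4.65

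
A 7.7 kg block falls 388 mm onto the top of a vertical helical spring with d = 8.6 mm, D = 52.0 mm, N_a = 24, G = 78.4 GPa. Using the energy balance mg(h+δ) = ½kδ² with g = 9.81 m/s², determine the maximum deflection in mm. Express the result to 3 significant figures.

k = Gd⁴/(8D³N_a) = (78.4×10³)(8.6⁴)/(8·52.0³·24) = 15.885 N/mm
W = mg = 7.7 × 9.81 = 75.537 N
½kδ² − Wδ − Wh = 0 → δ = (W + √(W² + 2kWh))/k
δ = (75.537 + √(5705.8 + 931151))/15.885 = (75.537 + 967.91)/15.885 = 65.686 mm

65.7 mm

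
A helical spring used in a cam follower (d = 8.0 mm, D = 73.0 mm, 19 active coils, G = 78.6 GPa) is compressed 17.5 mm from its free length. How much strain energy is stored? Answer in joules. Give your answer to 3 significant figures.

k = Gd⁴/(8D³N_a) = (78.6×10³)(8.0⁴)/(8·73.0³·19) = 5.4447 N/mm
U = ½kδ² = 0.5 × 5.4447 × 17.5² = 833.71 N·mm = 0.83371 J

0.834 J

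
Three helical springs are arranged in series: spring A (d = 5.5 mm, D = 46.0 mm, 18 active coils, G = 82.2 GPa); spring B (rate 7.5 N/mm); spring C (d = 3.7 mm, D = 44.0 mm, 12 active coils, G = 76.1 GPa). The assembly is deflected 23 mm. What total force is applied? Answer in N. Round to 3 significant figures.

25.8 N

k_A = Gd⁴/(8D³N_a) = (82.2×10³)(5.5⁴)/(8·46.0³·18) = 5.3664 N/mm
k_C = Gd⁴/(8D³N_a) = (76.1×10³)(3.7⁴)/(8·44.0³·12) = 1.7441 N/mm
Series: 1/k_eq = 1/5.3664 + 1/7.5 + 1/1.7441 = 0.89305; k_eq = 1.1198 N/mm
F = k_eq·δ = 1.1198·23 = 25.754 N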